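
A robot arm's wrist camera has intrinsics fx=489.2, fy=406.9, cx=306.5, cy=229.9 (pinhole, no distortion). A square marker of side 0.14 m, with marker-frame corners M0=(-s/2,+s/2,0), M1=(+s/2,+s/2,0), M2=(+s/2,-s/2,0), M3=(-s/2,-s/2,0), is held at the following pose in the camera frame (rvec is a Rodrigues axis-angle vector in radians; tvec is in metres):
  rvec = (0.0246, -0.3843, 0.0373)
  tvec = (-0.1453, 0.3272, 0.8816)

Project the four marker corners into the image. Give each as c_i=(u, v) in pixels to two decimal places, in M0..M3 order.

c0=(184.83, 417.51) c1=(261.66, 408.65) c2=(264.64, 346.35) c3=(187.79, 351.40)

Intrinsics K: fx=489.2, fy=406.9, cx=306.5, cy=229.9
Marker side s = 0.14 m; corners in marker frame (Z=0):
  M0 = (-0.0700, +0.0700, 0)
  M1 = (+0.0700, +0.0700, 0)
  M2 = (+0.0700, -0.0700, 0)
  M3 = (-0.0700, -0.0700, 0)
rvec = (0.0246, -0.3843, 0.0373), |rvec| = θ = 0.38689 rad = 22.167°
Rodrigues: sinθ=0.37731, 1−cosθ=0.07391; R = I + sinθ·[k]× + (1−cosθ)·[k]×²:
    [+0.92639 -0.04104 -0.37433]
    [+0.03171 +0.99901 -0.03107]
    [+0.37524 +0.01691 +0.92677]
t = (-0.1453, 0.3272, 0.8816) m
M0: Pc = R·M0+t = (-0.21302, +0.39491, +0.85652); u = 489.2·(-0.21302)/0.85652 + 306.5 = 184.8335, v = 406.9·(+0.39491)/0.85652 + 229.9 = 417.5080
M1: Pc = R·M1+t = (-0.08333, +0.39935, +0.90905); u = 489.2·(-0.08333)/0.90905 + 306.5 = 261.6586, v = 406.9·(+0.39935)/0.90905 + 229.9 = 408.6533
M2: Pc = R·M2+t = (-0.07758, +0.25949, +0.90668); u = 489.2·(-0.07758)/0.90668 + 306.5 = 264.6419, v = 406.9·(+0.25949)/0.90668 + 229.9 = 346.3530
M3: Pc = R·M3+t = (-0.20727, +0.25505, +0.85415); u = 489.2·(-0.20727)/0.85415 + 306.5 = 187.7873, v = 406.9·(+0.25505)/0.85415 + 229.9 = 351.4005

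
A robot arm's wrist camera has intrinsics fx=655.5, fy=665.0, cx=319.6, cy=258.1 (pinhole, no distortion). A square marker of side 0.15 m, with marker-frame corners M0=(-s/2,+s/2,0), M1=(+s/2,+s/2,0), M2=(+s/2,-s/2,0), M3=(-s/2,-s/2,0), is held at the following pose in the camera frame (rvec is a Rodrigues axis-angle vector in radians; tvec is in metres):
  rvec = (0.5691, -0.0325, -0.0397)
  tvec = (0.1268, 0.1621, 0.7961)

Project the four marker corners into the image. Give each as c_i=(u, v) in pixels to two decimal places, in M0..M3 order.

Intrinsics K: fx=655.5, fy=665.0, cx=319.6, cy=258.1
Marker side s = 0.15 m; corners in marker frame (Z=0):
  M0 = (-0.0750, +0.0750, 0)
  M1 = (+0.0750, +0.0750, 0)
  M2 = (+0.0750, -0.0750, 0)
  M3 = (-0.0750, -0.0750, 0)
rvec = (0.5691, -0.0325, -0.0397), |rvec| = θ = 0.57141 rad = 32.739°
Rodrigues: sinθ=0.54082, 1−cosθ=0.15886; R = I + sinθ·[k]× + (1−cosθ)·[k]×²:
    [+0.99872 +0.02858 -0.04175]
    [-0.04657 +0.84165 -0.53800]
    [+0.01977 +0.53926 +0.84191]
t = (0.1268, 0.1621, 0.7961) m
M0: Pc = R·M0+t = (+0.05404, +0.22872, +0.83506); u = 655.5·(+0.05404)/0.83506 + 319.6 = 362.0193, v = 665.0·(+0.22872)/0.83506 + 258.1 = 440.2384
M1: Pc = R·M1+t = (+0.20385, +0.22173, +0.83803); u = 655.5·(+0.20385)/0.83803 + 319.6 = 479.0481, v = 665.0·(+0.22173)/0.83803 + 258.1 = 434.0503
M2: Pc = R·M2+t = (+0.19956, +0.09548, +0.75714); u = 655.5·(+0.19956)/0.75714 + 319.6 = 492.3718, v = 665.0·(+0.09548)/0.75714 + 258.1 = 341.9634
M3: Pc = R·M3+t = (+0.04975, +0.10247, +0.75417); u = 655.5·(+0.04975)/0.75417 + 319.6 = 362.8434, v = 665.0·(+0.10247)/0.75417 + 258.1 = 348.4531

c0=(362.02, 440.24) c1=(479.05, 434.05) c2=(492.37, 341.96) c3=(362.84, 348.45)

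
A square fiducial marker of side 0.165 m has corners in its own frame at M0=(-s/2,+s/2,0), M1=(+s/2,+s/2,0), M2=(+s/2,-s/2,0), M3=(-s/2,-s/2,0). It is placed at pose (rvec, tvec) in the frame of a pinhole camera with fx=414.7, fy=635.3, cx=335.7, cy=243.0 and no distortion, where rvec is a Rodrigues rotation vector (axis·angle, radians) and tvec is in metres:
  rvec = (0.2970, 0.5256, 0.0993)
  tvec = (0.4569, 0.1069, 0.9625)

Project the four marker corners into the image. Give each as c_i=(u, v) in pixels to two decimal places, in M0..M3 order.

c0=(490.90, 349.11) c1=(566.01, 376.63) c2=(580.22, 272.90) c3=(500.10, 252.36)

Intrinsics K: fx=414.7, fy=635.3, cx=335.7, cy=243.0
Marker side s = 0.165 m; corners in marker frame (Z=0):
  M0 = (-0.0825, +0.0825, 0)
  M1 = (+0.0825, +0.0825, 0)
  M2 = (+0.0825, -0.0825, 0)
  M3 = (-0.0825, -0.0825, 0)
rvec = (0.2970, 0.5256, 0.0993), |rvec| = θ = 0.61182 rad = 35.055°
Rodrigues: sinθ=0.57436, 1−cosθ=0.18140; R = I + sinθ·[k]× + (1−cosθ)·[k]×²:
    [+0.86135 -0.01757 +0.50771]
    [+0.16887 +0.95248 -0.25352]
    [-0.47913 +0.30411 +0.82338]
t = (0.4569, 0.1069, 0.9625) m
M0: Pc = R·M0+t = (+0.38439, +0.17155, +1.02712); u = 414.7·(+0.38439)/1.02712 + 335.7 = 490.8976, v = 635.3·(+0.17155)/1.02712 + 243.0 = 349.1070
M1: Pc = R·M1+t = (+0.52651, +0.19941, +0.94806); u = 414.7·(+0.52651)/0.94806 + 335.7 = 566.0062, v = 635.3·(+0.19941)/0.94806 + 243.0 = 376.6261
M2: Pc = R·M2+t = (+0.52941, +0.04225, +0.89788); u = 414.7·(+0.52941)/0.89788 + 335.7 = 580.2159, v = 635.3·(+0.04225)/0.89788 + 243.0 = 272.8957
M3: Pc = R·M3+t = (+0.38729, +0.01439, +0.97694); u = 414.7·(+0.38729)/0.97694 + 335.7 = 500.0997, v = 635.3·(+0.01439)/0.97694 + 243.0 = 252.3573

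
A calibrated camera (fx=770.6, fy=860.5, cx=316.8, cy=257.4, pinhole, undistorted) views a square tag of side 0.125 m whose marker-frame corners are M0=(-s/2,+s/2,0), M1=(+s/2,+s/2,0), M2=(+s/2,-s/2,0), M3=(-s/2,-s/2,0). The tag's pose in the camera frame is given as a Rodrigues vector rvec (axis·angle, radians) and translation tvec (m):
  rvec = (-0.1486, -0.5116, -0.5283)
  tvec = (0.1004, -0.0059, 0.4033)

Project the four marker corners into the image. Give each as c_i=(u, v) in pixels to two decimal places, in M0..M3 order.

Intrinsics K: fx=770.6, fy=860.5, cx=316.8, cy=257.4
Marker side s = 0.125 m; corners in marker frame (Z=0):
  M0 = (-0.0625, +0.0625, 0)
  M1 = (+0.0625, +0.0625, 0)
  M2 = (+0.0625, -0.0625, 0)
  M3 = (-0.0625, -0.0625, 0)
rvec = (-0.1486, -0.5116, -0.5283), |rvec| = θ = 0.75028 rad = 42.988°
Rodrigues: sinθ=0.68184, 1−cosθ=0.26850; R = I + sinθ·[k]× + (1−cosθ)·[k]×²:
    [+0.74203 +0.51637 -0.42749]
    [-0.44385 +0.85634 +0.26396]
    [+0.50238 -0.00613 +0.86462]
t = (0.1004, -0.0059, 0.4033) m
M0: Pc = R·M0+t = (+0.08630, +0.07536, +0.37152); u = 770.6·(+0.08630)/0.37152 + 316.8 = 495.7952, v = 860.5·(+0.07536)/0.37152 + 257.4 = 431.9512
M1: Pc = R·M1+t = (+0.17905, +0.01988, +0.43432); u = 770.6·(+0.17905)/0.43432 + 316.8 = 634.4863, v = 860.5·(+0.01988)/0.43432 + 257.4 = 296.7893
M2: Pc = R·M2+t = (+0.11450, -0.08716, +0.43508); u = 770.6·(+0.11450)/0.43508 + 316.8 = 519.6044, v = 860.5·(-0.08716)/0.43508 + 257.4 = 85.0120
M3: Pc = R·M3+t = (+0.02175, -0.03168, +0.37228); u = 770.6·(+0.02175)/0.37228 + 316.8 = 361.8202, v = 860.5·(-0.03168)/0.37228 + 257.4 = 184.1729

c0=(495.80, 431.95) c1=(634.49, 296.79) c2=(519.60, 85.01) c3=(361.82, 184.17)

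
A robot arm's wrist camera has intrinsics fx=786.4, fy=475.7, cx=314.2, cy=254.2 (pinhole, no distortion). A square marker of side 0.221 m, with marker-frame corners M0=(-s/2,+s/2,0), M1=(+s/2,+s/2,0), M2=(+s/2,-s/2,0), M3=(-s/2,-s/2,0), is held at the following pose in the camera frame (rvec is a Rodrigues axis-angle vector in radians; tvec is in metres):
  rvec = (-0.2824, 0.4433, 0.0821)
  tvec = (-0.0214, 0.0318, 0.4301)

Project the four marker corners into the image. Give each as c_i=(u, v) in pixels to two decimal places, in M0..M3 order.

c0=(76.08, 397.60) c1=(453.41, 441.51) c2=(493.64, 170.49) c3=(150.15, 182.80)

Intrinsics K: fx=786.4, fy=475.7, cx=314.2, cy=254.2
Marker side s = 0.221 m; corners in marker frame (Z=0):
  M0 = (-0.1105, +0.1105, 0)
  M1 = (+0.1105, +0.1105, 0)
  M2 = (+0.1105, -0.1105, 0)
  M3 = (-0.1105, -0.1105, 0)
rvec = (-0.2824, 0.4433, 0.0821), |rvec| = θ = 0.53198 rad = 30.480°
Rodrigues: sinθ=0.50724, 1−cosθ=0.13820; R = I + sinθ·[k]× + (1−cosθ)·[k]×²:
    [+0.90075 -0.13941 +0.41136]
    [+0.01715 +0.95777 +0.28704]
    [-0.43401 -0.25149 +0.86509]
t = (-0.0214, 0.0318, 0.4301) m
M0: Pc = R·M0+t = (-0.13634, +0.13574, +0.45027); u = 786.4·(-0.13634)/0.45027 + 314.2 = 76.0838, v = 475.7·(+0.13574)/0.45027 + 254.2 = 397.6048
M1: Pc = R·M1+t = (+0.06273, +0.13953, +0.35435); u = 786.4·(+0.06273)/0.35435 + 314.2 = 453.4083, v = 475.7·(+0.13953)/0.35435 + 254.2 = 441.5096
M2: Pc = R·M2+t = (+0.09354, -0.07214, +0.40993); u = 786.4·(+0.09354)/0.40993 + 314.2 = 493.6394, v = 475.7·(-0.07214)/0.40993 + 254.2 = 170.4886
M3: Pc = R·M3+t = (-0.10553, -0.07593, +0.50585); u = 786.4·(-0.10553)/0.50585 + 314.2 = 150.1454, v = 475.7·(-0.07593)/0.50585 + 254.2 = 182.7970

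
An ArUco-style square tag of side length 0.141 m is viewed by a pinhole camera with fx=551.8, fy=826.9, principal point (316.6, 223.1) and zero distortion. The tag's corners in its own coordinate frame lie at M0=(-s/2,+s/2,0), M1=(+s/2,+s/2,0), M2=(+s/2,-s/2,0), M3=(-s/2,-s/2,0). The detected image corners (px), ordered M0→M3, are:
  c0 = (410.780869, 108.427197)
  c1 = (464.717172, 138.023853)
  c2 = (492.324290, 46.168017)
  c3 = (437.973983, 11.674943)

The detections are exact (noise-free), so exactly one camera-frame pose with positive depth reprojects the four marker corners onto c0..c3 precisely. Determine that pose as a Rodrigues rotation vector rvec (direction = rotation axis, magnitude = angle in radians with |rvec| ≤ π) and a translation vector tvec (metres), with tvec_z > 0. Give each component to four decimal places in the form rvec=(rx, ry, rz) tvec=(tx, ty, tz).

Intrinsics K: fx=551.8, fy=826.9, cx=316.6, cy=223.1
Marker side s = 0.141 m; corners in marker frame (Z=0):
  M0 = (-0.0705, +0.0705, 0)
  M1 = (+0.0705, +0.0705, 0)
  M2 = (+0.0705, -0.0705, 0)
  M3 = (-0.0705, -0.0705, 0)
Detected image corners:
  c0 = (410.780869, 108.427197) px
  c1 = (464.717172, 138.023853) px
  c2 = (492.324290, 46.168017) px
  c3 = (437.973983, 11.674943) px
Planar DLT: solve 8×8 A·h = b for H (H[2,2]=1):
  H  [+518.72357 -101.68347 +451.82048]
  H  [+249.72388 +684.07418 +77.09307]
  H  [+0.29848 +0.20528 +1.00000]
B = K⁻¹H; ‖b₁‖=0.853929, ‖b₂‖=0.853929; λ = 2/(‖b₁‖+‖b₂‖) = 1.171058, sign → tz>0 ⇒ λ=+1.171058
r₁ = λ·B[:,0] = (+0.90031,+0.25935,+0.34954); r₂ = λ·B[:,1] = (-0.35373,+0.90393,+0.24040)
r₃ = r₁×r₂ = (-0.25361,-0.34007,+0.90556); SVD([r₁ r₂ r₃]) → R = UVᵀ:
  R  [+0.90031 -0.35373 -0.25361]
  R  [+0.25935 +0.90393 -0.34007]
  R  [+0.34954 +0.24040 +0.90556]
t = (+0.28697, -0.20678, +1.17106) m
tr R = 2.709793; θ = arccos((tr R − 1)/2) = 0.545445 rad = 31.252°
axis k = ((R−Rᵀ)₃₂, (R−Rᵀ)₁₃, (R−Rᵀ)₂₁) / (2 sinθ) = (+0.559438, -0.581297, +0.590866)
rvec = θ·k = (+0.305143, -0.317066, +0.322285)

rvec=(0.3051, -0.3171, 0.3223) tvec=(0.2870, -0.2068, 1.1711)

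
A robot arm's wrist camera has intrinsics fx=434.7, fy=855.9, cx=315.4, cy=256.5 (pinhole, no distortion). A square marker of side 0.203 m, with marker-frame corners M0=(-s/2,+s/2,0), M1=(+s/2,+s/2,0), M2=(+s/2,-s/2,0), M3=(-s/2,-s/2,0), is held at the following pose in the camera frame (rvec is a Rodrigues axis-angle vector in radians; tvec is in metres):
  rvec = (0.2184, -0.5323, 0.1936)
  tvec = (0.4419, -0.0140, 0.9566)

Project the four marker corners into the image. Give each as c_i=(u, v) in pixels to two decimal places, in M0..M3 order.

c0=(472.35, 322.18) c1=(528.86, 336.69) c2=(556.79, 171.60) c3=(501.61, 136.93)

Intrinsics K: fx=434.7, fy=855.9, cx=315.4, cy=256.5
Marker side s = 0.203 m; corners in marker frame (Z=0):
  M0 = (-0.1015, +0.1015, 0)
  M1 = (+0.1015, +0.1015, 0)
  M2 = (+0.1015, -0.1015, 0)
  M3 = (-0.1015, -0.1015, 0)
rvec = (0.2184, -0.5323, 0.1936), |rvec| = θ = 0.60706 rad = 34.782°
Rodrigues: sinθ=0.57046, 1−cosθ=0.17867; R = I + sinθ·[k]× + (1−cosθ)·[k]×²:
    [+0.84445 -0.23829 -0.47970]
    [+0.12556 +0.95870 -0.25519]
    [+0.52070 +0.15527 +0.83950]
t = (0.4419, -0.0140, 0.9566) m
M0: Pc = R·M0+t = (+0.33200, +0.07056, +0.91951); u = 434.7·(+0.33200)/0.91951 + 315.4 = 472.3546, v = 855.9·(+0.07056)/0.91951 + 256.5 = 322.1824
M1: Pc = R·M1+t = (+0.50343, +0.09605, +1.02521); u = 434.7·(+0.50343)/1.02521 + 315.4 = 528.8577, v = 855.9·(+0.09605)/1.02521 + 256.5 = 336.6900
M2: Pc = R·M2+t = (+0.55180, -0.09856, +0.99369); u = 434.7·(+0.55180)/0.99369 + 315.4 = 556.7896, v = 855.9·(-0.09856)/0.99369 + 256.5 = 171.6038
M3: Pc = R·M3+t = (+0.38037, -0.12405, +0.88799); u = 434.7·(+0.38037)/0.88799 + 315.4 = 501.6058, v = 855.9·(-0.12405)/0.88799 + 256.5 = 136.9300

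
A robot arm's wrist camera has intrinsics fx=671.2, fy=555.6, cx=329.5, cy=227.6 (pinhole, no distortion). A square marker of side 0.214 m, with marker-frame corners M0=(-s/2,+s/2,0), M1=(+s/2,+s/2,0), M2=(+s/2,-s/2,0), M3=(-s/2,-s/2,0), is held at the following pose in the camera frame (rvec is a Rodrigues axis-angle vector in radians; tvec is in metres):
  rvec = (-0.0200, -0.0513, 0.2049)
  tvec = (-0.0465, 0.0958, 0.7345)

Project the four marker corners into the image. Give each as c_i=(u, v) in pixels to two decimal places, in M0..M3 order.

Intrinsics K: fx=671.2, fy=555.6, cx=329.5, cy=227.6
Marker side s = 0.214 m; corners in marker frame (Z=0):
  M0 = (-0.1070, +0.1070, 0)
  M1 = (+0.1070, +0.1070, 0)
  M2 = (+0.1070, -0.1070, 0)
  M3 = (-0.1070, -0.1070, 0)
rvec = (-0.0200, -0.0513, 0.2049), |rvec| = θ = 0.21217 rad = 12.156°
Rodrigues: sinθ=0.21058, 1−cosθ=0.02242; R = I + sinθ·[k]× + (1−cosθ)·[k]×²:
    [+0.97778 -0.20286 -0.05296]
    [+0.20388 +0.97889 +0.01461]
    [+0.04887 -0.02509 +0.99849]
t = (-0.0465, 0.0958, 0.7345) m
M0: Pc = R·M0+t = (-0.17283, +0.17873, +0.72659); u = 671.2·(-0.17283)/0.72659 + 329.5 = 169.8468, v = 555.6·(+0.17873)/0.72659 + 227.6 = 364.2668
M1: Pc = R·M1+t = (+0.03642, +0.22236, +0.73705); u = 671.2·(+0.03642)/0.73705 + 329.5 = 362.6632, v = 555.6·(+0.22236)/0.73705 + 227.6 = 395.2164
M2: Pc = R·M2+t = (+0.07983, +0.01287, +0.74241); u = 671.2·(+0.07983)/0.74241 + 329.5 = 401.6703, v = 555.6·(+0.01287)/0.74241 + 227.6 = 237.2344
M3: Pc = R·M3+t = (-0.12942, -0.03076, +0.73195); u = 671.2·(-0.12942)/0.73195 + 329.5 = 210.8255, v = 555.6·(-0.03076)/0.73195 + 227.6 = 204.2544

c0=(169.85, 364.27) c1=(362.66, 395.22) c2=(401.67, 237.23) c3=(210.83, 204.25)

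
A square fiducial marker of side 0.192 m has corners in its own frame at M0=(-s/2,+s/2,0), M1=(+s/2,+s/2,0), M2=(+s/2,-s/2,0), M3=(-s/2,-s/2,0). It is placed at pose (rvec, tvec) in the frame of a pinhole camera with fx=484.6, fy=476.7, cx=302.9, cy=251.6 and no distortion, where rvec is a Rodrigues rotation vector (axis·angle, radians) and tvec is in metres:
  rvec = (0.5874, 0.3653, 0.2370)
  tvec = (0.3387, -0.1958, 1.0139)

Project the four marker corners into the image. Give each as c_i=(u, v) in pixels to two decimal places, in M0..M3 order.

Intrinsics K: fx=484.6, fy=476.7, cx=302.9, cy=251.6
Marker side s = 0.192 m; corners in marker frame (Z=0):
  M0 = (-0.0960, +0.0960, 0)
  M1 = (+0.0960, +0.0960, 0)
  M2 = (+0.0960, -0.0960, 0)
  M3 = (-0.0960, -0.0960, 0)
rvec = (0.5874, 0.3653, 0.2370), |rvec| = θ = 0.73120 rad = 41.895°
Rodrigues: sinθ=0.66776, 1−cosθ=0.25563; R = I + sinθ·[k]× + (1−cosθ)·[k]×²:
    [+0.90934 -0.11385 +0.40017]
    [+0.31903 +0.80818 -0.49505]
    [-0.26705 +0.57783 +0.77123]
t = (0.3387, -0.1958, 1.0139) m
M0: Pc = R·M0+t = (+0.24047, -0.14884, +1.09501); u = 484.6·(+0.24047)/1.09501 + 302.9 = 409.3226, v = 476.7·(-0.14884)/1.09501 + 251.6 = 186.8032
M1: Pc = R·M1+t = (+0.41507, -0.08759, +1.04374); u = 484.6·(+0.41507)/1.04374 + 302.9 = 495.6134, v = 476.7·(-0.08759)/1.04374 + 251.6 = 211.5963
M2: Pc = R·M2+t = (+0.43693, -0.24276, +0.93279); u = 484.6·(+0.43693)/0.93279 + 302.9 = 529.8901, v = 476.7·(-0.24276)/0.93279 + 251.6 = 127.5394
M3: Pc = R·M3+t = (+0.26233, -0.30401, +0.98406); u = 484.6·(+0.26233)/0.98406 + 302.9 = 432.0848, v = 476.7·(-0.30401)/0.98406 + 251.6 = 104.3307

c0=(409.32, 186.80) c1=(495.61, 211.60) c2=(529.89, 127.54) c3=(432.08, 104.33)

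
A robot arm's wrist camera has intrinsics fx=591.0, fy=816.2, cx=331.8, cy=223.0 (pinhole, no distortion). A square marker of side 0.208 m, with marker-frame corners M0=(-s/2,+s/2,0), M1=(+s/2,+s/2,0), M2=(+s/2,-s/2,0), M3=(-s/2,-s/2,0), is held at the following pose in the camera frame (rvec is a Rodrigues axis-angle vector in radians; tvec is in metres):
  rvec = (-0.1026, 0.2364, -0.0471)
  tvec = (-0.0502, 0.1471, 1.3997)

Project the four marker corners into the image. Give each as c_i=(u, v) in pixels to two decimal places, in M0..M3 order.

Intrinsics K: fx=591.0, fy=816.2, cx=331.8, cy=223.0
Marker side s = 0.208 m; corners in marker frame (Z=0):
  M0 = (-0.1040, +0.1040, 0)
  M1 = (+0.1040, +0.1040, 0)
  M2 = (+0.1040, -0.1040, 0)
  M3 = (-0.1040, -0.1040, 0)
rvec = (-0.1026, 0.2364, -0.0471), |rvec| = θ = 0.26197 rad = 15.010°
Rodrigues: sinθ=0.25899, 1−cosθ=0.03412; R = I + sinθ·[k]× + (1−cosθ)·[k]×²:
    [+0.97111 +0.03450 +0.23611]
    [-0.05862 +0.99366 +0.09589]
    [-0.23130 -0.10697 +0.96698]
t = (-0.0502, 0.1471, 1.3997) m
M0: Pc = R·M0+t = (-0.14761, +0.25654, +1.41263); u = 591.0·(-0.14761)/1.41263 + 331.8 = 270.0458, v = 816.2·(+0.25654)/1.41263 + 223.0 = 371.2241
M1: Pc = R·M1+t = (+0.05438, +0.24434, +1.36452); u = 591.0·(+0.05438)/1.36452 + 331.8 = 355.3549, v = 816.2·(+0.24434)/1.36452 + 223.0 = 369.1568
M2: Pc = R·M2+t = (+0.04721, +0.03766, +1.38677); u = 591.0·(+0.04721)/1.38677 + 331.8 = 351.9184, v = 816.2·(+0.03766)/1.38677 + 223.0 = 245.1666
M3: Pc = R·M3+t = (-0.15478, +0.04986, +1.43488); u = 591.0·(-0.15478)/1.43488 + 331.8 = 268.0472, v = 816.2·(+0.04986)/1.43488 + 223.0 = 251.3593

c0=(270.05, 371.22) c1=(355.35, 369.16) c2=(351.92, 245.17) c3=(268.05, 251.36)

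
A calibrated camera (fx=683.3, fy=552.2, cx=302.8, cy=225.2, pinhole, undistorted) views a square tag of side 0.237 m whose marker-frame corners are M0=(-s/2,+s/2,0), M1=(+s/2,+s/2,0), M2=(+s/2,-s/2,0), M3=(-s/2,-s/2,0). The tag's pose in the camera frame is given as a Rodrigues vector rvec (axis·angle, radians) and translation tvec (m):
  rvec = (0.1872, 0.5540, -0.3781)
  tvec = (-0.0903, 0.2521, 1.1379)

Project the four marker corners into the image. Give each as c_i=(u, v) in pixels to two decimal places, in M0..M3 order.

Intrinsics K: fx=683.3, fy=552.2, cx=302.8, cy=225.2
Marker side s = 0.237 m; corners in marker frame (Z=0):
  M0 = (-0.1185, +0.1185, 0)
  M1 = (+0.1185, +0.1185, 0)
  M2 = (+0.1185, -0.1185, 0)
  M3 = (-0.1185, -0.1185, 0)
rvec = (0.1872, 0.5540, -0.3781), |rvec| = θ = 0.69636 rad = 39.899°
Rodrigues: sinθ=0.64143, 1−cosθ=0.23282; R = I + sinθ·[k]× + (1−cosθ)·[k]×²:
    [+0.78401 +0.39807 +0.47632]
    [-0.29848 +0.91454 -0.27300]
    [-0.54428 +0.07186 +0.83582]
t = (-0.0903, 0.2521, 1.1379) m
M0: Pc = R·M0+t = (-0.13603, +0.39584, +1.21091); u = 683.3·(-0.13603)/1.21091 + 302.8 = 226.0382, v = 552.2·(+0.39584)/1.21091 + 225.2 = 405.7120
M1: Pc = R·M1+t = (+0.04978, +0.32510, +1.08192); u = 683.3·(+0.04978)/1.08192 + 302.8 = 334.2365, v = 552.2·(+0.32510)/1.08192 + 225.2 = 391.1290
M2: Pc = R·M2+t = (-0.04457, +0.10836, +1.06489); u = 683.3·(-0.04457)/1.06489 + 302.8 = 274.2035, v = 552.2·(+0.10836)/1.06489 + 225.2 = 281.3890
M3: Pc = R·M3+t = (-0.23038, +0.17910, +1.19388); u = 683.3·(-0.23038)/1.19388 + 302.8 = 170.9480, v = 552.2·(+0.17910)/1.19388 + 225.2 = 308.0370

c0=(226.04, 405.71) c1=(334.24, 391.13) c2=(274.20, 281.39) c3=(170.95, 308.04)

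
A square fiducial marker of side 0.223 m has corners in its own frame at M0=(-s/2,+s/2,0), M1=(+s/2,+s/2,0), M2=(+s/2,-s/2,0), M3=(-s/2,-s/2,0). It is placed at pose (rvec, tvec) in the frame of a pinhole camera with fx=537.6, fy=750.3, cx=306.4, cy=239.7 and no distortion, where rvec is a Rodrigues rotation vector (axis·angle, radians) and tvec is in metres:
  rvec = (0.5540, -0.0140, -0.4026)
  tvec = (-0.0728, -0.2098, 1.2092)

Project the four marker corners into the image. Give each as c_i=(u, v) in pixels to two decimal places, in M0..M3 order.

c0=(249.76, 191.78) c1=(336.81, 140.95) c2=(301.20, 17.48) c3=(206.20, 75.56)

Intrinsics K: fx=537.6, fy=750.3, cx=306.4, cy=239.7
Marker side s = 0.223 m; corners in marker frame (Z=0):
  M0 = (-0.1115, +0.1115, 0)
  M1 = (+0.1115, +0.1115, 0)
  M2 = (+0.1115, -0.1115, 0)
  M3 = (-0.1115, -0.1115, 0)
rvec = (0.5540, -0.0140, -0.4026), |rvec| = θ = 0.68498 rad = 39.247°
Rodrigues: sinθ=0.63266, 1−cosθ=0.22557; R = I + sinθ·[k]× + (1−cosθ)·[k]×²:
    [+0.92198 +0.36812 -0.12016]
    [-0.37558 +0.77453 -0.50897]
    [-0.09430 +0.51439 +0.85235]
t = (-0.0728, -0.2098, 1.2092) m
M0: Pc = R·M0+t = (-0.13456, -0.08156, +1.27707); u = 537.6·(-0.13456)/1.27707 + 306.4 = 249.7569, v = 750.3·(-0.08156)/1.27707 + 239.7 = 191.7799
M1: Pc = R·M1+t = (+0.07105, -0.16532, +1.25604); u = 537.6·(+0.07105)/1.25604 + 306.4 = 336.8086, v = 750.3·(-0.16532)/1.25604 + 239.7 = 140.9473
M2: Pc = R·M2+t = (-0.01104, -0.33804, +1.14133); u = 537.6·(-0.01104)/1.14133 + 306.4 = 301.1979, v = 750.3·(-0.33804)/1.14133 + 239.7 = 17.4782
M3: Pc = R·M3+t = (-0.21665, -0.25428, +1.16236); u = 537.6·(-0.21665)/1.16236 + 306.4 = 206.1995, v = 750.3·(-0.25428)/1.16236 + 239.7 = 75.5611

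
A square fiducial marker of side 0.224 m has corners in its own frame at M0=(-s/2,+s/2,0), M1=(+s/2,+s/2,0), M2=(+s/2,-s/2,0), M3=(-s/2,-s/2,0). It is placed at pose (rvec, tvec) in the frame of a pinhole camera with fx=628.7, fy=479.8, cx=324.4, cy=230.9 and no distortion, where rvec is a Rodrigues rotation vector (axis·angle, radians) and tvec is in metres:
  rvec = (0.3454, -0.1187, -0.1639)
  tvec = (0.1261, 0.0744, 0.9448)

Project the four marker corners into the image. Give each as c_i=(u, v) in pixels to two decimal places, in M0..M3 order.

c0=(345.04, 328.69) c1=(483.54, 307.31) c2=(475.58, 204.89) c3=(324.93, 225.87)

Intrinsics K: fx=628.7, fy=479.8, cx=324.4, cy=230.9
Marker side s = 0.224 m; corners in marker frame (Z=0):
  M0 = (-0.1120, +0.1120, 0)
  M1 = (+0.1120, +0.1120, 0)
  M2 = (+0.1120, -0.1120, 0)
  M3 = (-0.1120, -0.1120, 0)
rvec = (0.3454, -0.1187, -0.1639), |rvec| = θ = 0.40032 rad = 22.937°
Rodrigues: sinθ=0.38971, 1−cosθ=0.07906; R = I + sinθ·[k]× + (1−cosθ)·[k]×²:
    [+0.97980 +0.13933 -0.14348]
    [-0.17978 +0.92789 -0.32665]
    [+0.08763 +0.34585 +0.93419]
t = (0.1261, 0.0744, 0.9448) m
M0: Pc = R·M0+t = (+0.03197, +0.19846, +0.97372); u = 628.7·(+0.03197)/0.97372 + 324.4 = 345.0406, v = 479.8·(+0.19846)/0.97372 + 230.9 = 328.6907
M1: Pc = R·M1+t = (+0.25144, +0.15819, +0.99335); u = 628.7·(+0.25144)/0.99335 + 324.4 = 483.5401, v = 479.8·(+0.15819)/0.99335 + 230.9 = 307.3066
M2: Pc = R·M2+t = (+0.22023, -0.04966, +0.91588); u = 628.7·(+0.22023)/0.91588 + 324.4 = 475.5771, v = 479.8·(-0.04966)/0.91588 + 230.9 = 204.8850
M3: Pc = R·M3+t = (+0.00076, -0.00939, +0.89625); u = 628.7·(+0.00076)/0.89625 + 324.4 = 324.9317, v = 479.8·(-0.00939)/0.89625 + 230.9 = 225.8744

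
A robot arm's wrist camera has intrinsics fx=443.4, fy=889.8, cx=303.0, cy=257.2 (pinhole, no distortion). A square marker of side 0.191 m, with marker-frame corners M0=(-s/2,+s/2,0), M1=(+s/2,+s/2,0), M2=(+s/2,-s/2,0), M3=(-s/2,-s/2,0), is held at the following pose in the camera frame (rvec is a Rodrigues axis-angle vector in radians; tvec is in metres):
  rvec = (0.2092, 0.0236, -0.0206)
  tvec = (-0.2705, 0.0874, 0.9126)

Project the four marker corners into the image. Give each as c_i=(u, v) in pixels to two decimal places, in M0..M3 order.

Intrinsics K: fx=443.4, fy=889.8, cx=303.0, cy=257.2
Marker side s = 0.191 m; corners in marker frame (Z=0):
  M0 = (-0.0955, +0.0955, 0)
  M1 = (+0.0955, +0.0955, 0)
  M2 = (+0.0955, -0.0955, 0)
  M3 = (-0.0955, -0.0955, 0)
rvec = (0.2092, 0.0236, -0.0206), |rvec| = θ = 0.21153 rad = 12.120°
Rodrigues: sinθ=0.20996, 1−cosθ=0.02229; R = I + sinθ·[k]× + (1−cosθ)·[k]×²:
    [+0.99951 +0.02291 +0.02128]
    [-0.01799 +0.97799 -0.20789]
    [-0.02557 +0.20740 +0.97792]
t = (-0.2705, 0.0874, 0.9126) m
M0: Pc = R·M0+t = (-0.36377, +0.18252, +0.93485); u = 443.4·(-0.36377)/0.93485 + 303.0 = 130.4654, v = 889.8·(+0.18252)/0.93485 + 257.2 = 430.9205
M1: Pc = R·M1+t = (-0.17286, +0.17908, +0.92996); u = 443.4·(-0.17286)/0.92996 + 303.0 = 220.5821, v = 889.8·(+0.17908)/0.92996 + 257.2 = 428.5457
M2: Pc = R·M2+t = (-0.17723, -0.00772, +0.89035); u = 443.4·(-0.17723)/0.89035 + 303.0 = 214.7363, v = 889.8·(-0.00772)/0.89035 + 257.2 = 249.4892
M3: Pc = R·M3+t = (-0.36814, -0.00428, +0.89524); u = 443.4·(-0.36814)/0.89524 + 303.0 = 120.6640, v = 889.8·(-0.00428)/0.89524 + 257.2 = 252.9459

c0=(130.47, 430.92) c1=(220.58, 428.55) c2=(214.74, 249.49) c3=(120.66, 252.95)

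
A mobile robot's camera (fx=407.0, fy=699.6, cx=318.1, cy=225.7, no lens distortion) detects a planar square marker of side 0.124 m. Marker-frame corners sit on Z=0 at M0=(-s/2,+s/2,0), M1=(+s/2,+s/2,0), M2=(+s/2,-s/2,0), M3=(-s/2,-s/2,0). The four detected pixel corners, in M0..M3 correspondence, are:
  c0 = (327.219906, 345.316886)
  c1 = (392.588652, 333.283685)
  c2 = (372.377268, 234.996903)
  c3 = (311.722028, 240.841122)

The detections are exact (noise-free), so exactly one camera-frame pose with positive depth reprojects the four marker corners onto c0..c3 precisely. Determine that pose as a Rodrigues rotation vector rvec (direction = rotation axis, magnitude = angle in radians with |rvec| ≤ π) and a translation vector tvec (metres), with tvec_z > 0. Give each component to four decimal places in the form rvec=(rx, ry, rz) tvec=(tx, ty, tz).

Intrinsics K: fx=407.0, fy=699.6, cx=318.1, cy=225.7
Marker side s = 0.124 m; corners in marker frame (Z=0):
  M0 = (-0.0620, +0.0620, 0)
  M1 = (+0.0620, +0.0620, 0)
  M2 = (+0.0620, -0.0620, 0)
  M3 = (-0.0620, -0.0620, 0)
Detected image corners:
  c0 = (327.219906, 345.316886) px
  c1 = (392.588652, 333.283685) px
  c2 = (372.377268, 234.996903) px
  c3 = (311.722028, 240.841122) px
Planar DLT: solve 8×8 A·h = b for H (H[2,2]=1):
  H  [+657.67279 -109.84044 +351.41274]
  H  [+52.68091 +607.78806 +286.21350]
  H  [+0.42842 -0.72465 +1.00000]
B = K⁻¹H; ‖b₁‖=1.352266, ‖b₂‖=1.352266; λ = 2/(‖b₁‖+‖b₂‖) = 0.739500, sign → tz>0 ⇒ λ=+0.739500
r₁ = λ·B[:,0] = (+0.94735,-0.04652,+0.31682); r₂ = λ·B[:,1] = (+0.21925,+0.81533,-0.53588)
r₃ = r₁×r₂ = (-0.23338,+0.57712,+0.78260); SVD([r₁ r₂ r₃]) → R = UVᵀ:
  R  [+0.94735 +0.21925 -0.23338]
  R  [-0.04652 +0.81533 +0.57712]
  R  [+0.31682 -0.53588 +0.78260]
t = (+0.06053, +0.06396, +0.73950) m
tr R = 2.545278; θ = arccos((tr R − 1)/2) = 0.687808 rad = 39.409°
axis k = ((R−Rᵀ)₃₂, (R−Rᵀ)₁₃, (R−Rᵀ)₂₁) / (2 sinθ) = (-0.876589, -0.433330, -0.209322)
rvec = θ·k = (-0.602926, -0.298048, -0.143974)

rvec=(-0.6029, -0.2980, -0.1440) tvec=(0.0605, 0.0640, 0.7395)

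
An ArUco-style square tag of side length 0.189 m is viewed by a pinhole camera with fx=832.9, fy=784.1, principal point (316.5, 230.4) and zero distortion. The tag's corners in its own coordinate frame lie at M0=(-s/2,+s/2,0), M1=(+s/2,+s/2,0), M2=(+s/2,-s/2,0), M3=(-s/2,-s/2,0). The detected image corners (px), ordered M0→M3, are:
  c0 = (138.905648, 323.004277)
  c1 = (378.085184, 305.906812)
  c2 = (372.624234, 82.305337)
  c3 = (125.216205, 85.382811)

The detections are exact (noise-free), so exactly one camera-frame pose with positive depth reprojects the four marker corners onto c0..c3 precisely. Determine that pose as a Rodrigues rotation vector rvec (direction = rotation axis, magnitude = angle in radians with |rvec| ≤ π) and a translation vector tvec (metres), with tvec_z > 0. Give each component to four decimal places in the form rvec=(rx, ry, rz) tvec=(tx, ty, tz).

rvec=(0.1031, -0.2154, -0.0420) tvec=(-0.0454, -0.0242, 0.6420)

Intrinsics K: fx=832.9, fy=784.1, cx=316.5, cy=230.4
Marker side s = 0.189 m; corners in marker frame (Z=0):
  M0 = (-0.0945, +0.0945, 0)
  M1 = (+0.0945, +0.0945, 0)
  M2 = (+0.0945, -0.0945, 0)
  M3 = (-0.0945, -0.0945, 0)
Detected image corners:
  c0 = (138.905648, 323.004277) px
  c1 = (378.085184, 305.906812) px
  c2 = (372.624234, 82.305337) px
  c3 = (125.216205, 85.382811) px
Planar DLT: solve 8×8 A·h = b for H (H[2,2]=1):
  H  [+1370.37862 +92.10199 +257.56415]
  H  [+11.55110 +1252.07305 +200.80186]
  H  [+0.32893 +0.16600 +1.00000]
B = K⁻¹H; ‖b₁‖=1.557649, ‖b₂‖=1.557649; λ = 2/(‖b₁‖+‖b₂‖) = 0.641993, sign → tz>0 ⇒ λ=+0.641993
r₁ = λ·B[:,0] = (+0.97603,-0.05259,+0.21117); r₂ = λ·B[:,1] = (+0.03049,+0.99384,+0.10657)
r₃ = r₁×r₂ = (-0.21547,-0.09758,+0.97162); SVD([r₁ r₂ r₃]) → R = UVᵀ:
  R  [+0.97603 +0.03049 -0.21547]
  R  [-0.05259 +0.99384 -0.09758]
  R  [+0.21117 +0.10657 +0.97162]
t = (-0.04543, -0.02423, +0.64199) m
tr R = 2.941493; θ = arccos((tr R − 1)/2) = 0.242475 rad = 13.893°
axis k = ((R−Rᵀ)₃₂, (R−Rᵀ)₁₃, (R−Rᵀ)₂₁) / (2 sinθ) = (+0.425128, -0.888443, -0.173020)
rvec = θ·k = (+0.103083, -0.215425, -0.041953)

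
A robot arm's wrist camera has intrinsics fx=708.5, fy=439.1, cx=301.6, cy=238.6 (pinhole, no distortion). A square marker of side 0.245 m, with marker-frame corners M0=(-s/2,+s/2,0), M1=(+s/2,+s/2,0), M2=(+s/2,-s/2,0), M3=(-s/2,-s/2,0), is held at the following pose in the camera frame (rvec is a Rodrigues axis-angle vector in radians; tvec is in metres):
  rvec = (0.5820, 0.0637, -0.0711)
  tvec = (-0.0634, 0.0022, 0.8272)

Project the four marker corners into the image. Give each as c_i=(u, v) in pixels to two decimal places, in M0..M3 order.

c0=(164.49, 292.15) c1=(356.86, 287.38) c2=(347.05, 176.66) c3=(121.47, 185.09)

Intrinsics K: fx=708.5, fy=439.1, cx=301.6, cy=238.6
Marker side s = 0.245 m; corners in marker frame (Z=0):
  M0 = (-0.1225, +0.1225, 0)
  M1 = (+0.1225, +0.1225, 0)
  M2 = (+0.1225, -0.1225, 0)
  M3 = (-0.1225, -0.1225, 0)
rvec = (0.5820, 0.0637, -0.0711), |rvec| = θ = 0.58978 rad = 33.792°
Rodrigues: sinθ=0.55618, 1−cosθ=0.16894; R = I + sinθ·[k]× + (1−cosθ)·[k]×²:
    [+0.99557 +0.08505 +0.03997]
    [-0.04904 +0.83304 -0.55104]
    [-0.08017 +0.54664 +0.83352]
t = (-0.0634, 0.0022, 0.8272) m
M0: Pc = R·M0+t = (-0.17494, +0.11025, +0.90398); u = 708.5·(-0.17494)/0.90398 + 301.6 = 164.4914, v = 439.1·(+0.11025)/0.90398 + 238.6 = 292.1550
M1: Pc = R·M1+t = (+0.06898, +0.09824, +0.88434); u = 708.5·(+0.06898)/0.88434 + 301.6 = 356.8616, v = 439.1·(+0.09824)/0.88434 + 238.6 = 287.3783
M2: Pc = R·M2+t = (+0.04814, -0.10585, +0.75042); u = 708.5·(+0.04814)/0.75042 + 301.6 = 347.0497, v = 439.1·(-0.10585)/0.75042 + 238.6 = 176.6599
M3: Pc = R·M3+t = (-0.19578, -0.09384, +0.77006); u = 708.5·(-0.19578)/0.77006 + 301.6 = 121.4730, v = 439.1·(-0.09384)/0.77006 + 238.6 = 185.0914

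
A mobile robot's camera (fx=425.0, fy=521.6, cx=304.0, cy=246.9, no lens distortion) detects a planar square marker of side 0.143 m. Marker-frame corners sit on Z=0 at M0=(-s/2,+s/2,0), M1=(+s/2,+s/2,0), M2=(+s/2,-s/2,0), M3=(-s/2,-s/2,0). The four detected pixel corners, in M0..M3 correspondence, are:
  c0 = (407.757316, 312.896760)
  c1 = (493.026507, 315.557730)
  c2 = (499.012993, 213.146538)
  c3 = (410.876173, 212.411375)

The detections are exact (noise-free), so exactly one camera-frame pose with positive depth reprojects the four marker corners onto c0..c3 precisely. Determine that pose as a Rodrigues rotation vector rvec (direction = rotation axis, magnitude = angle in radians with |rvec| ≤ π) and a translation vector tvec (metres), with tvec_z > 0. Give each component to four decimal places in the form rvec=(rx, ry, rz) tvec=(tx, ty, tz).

Intrinsics K: fx=425.0, fy=521.6, cx=304.0, cy=246.9
Marker side s = 0.143 m; corners in marker frame (Z=0):
  M0 = (-0.0715, +0.0715, 0)
  M1 = (+0.0715, +0.0715, 0)
  M2 = (+0.0715, -0.0715, 0)
  M3 = (-0.0715, -0.0715, 0)
Detected image corners:
  c0 = (407.757316, 312.896760) px
  c1 = (493.026507, 315.557730) px
  c2 = (499.012993, 213.146538) px
  c3 = (410.876173, 212.411375) px
Planar DLT: solve 8×8 A·h = b for H (H[2,2]=1):
  H  [+544.36456 +69.71316 +452.20867]
  H  [-23.98584 +768.41928 +264.30765]
  H  [-0.13650 +0.22412 +1.00000]
B = K⁻¹H; ‖b₁‖=1.385363, ‖b₂‖=1.385363; λ = 2/(‖b₁‖+‖b₂‖) = 0.721833, sign → tz>0 ⇒ λ=+0.721833
r₁ = λ·B[:,0] = (+0.99504,+0.01345,-0.09853); r₂ = λ·B[:,1] = (+0.00268,+0.98682,+0.16178)
r₃ = r₁×r₂ = (+0.09941,-0.16124,+0.98190); SVD([r₁ r₂ r₃]) → R = UVᵀ:
  R  [+0.99504 +0.00268 +0.09941]
  R  [+0.01345 +0.98682 -0.16124]
  R  [-0.09853 +0.16178 +0.98190]
t = (+0.25172, +0.02409, +0.72183) m
tr R = 2.963763; θ = arccos((tr R − 1)/2) = 0.190649 rad = 10.923°
axis k = ((R−Rᵀ)₃₂, (R−Rᵀ)₁₃, (R−Rᵀ)₂₁) / (2 sinθ) = (+0.852305, +0.522274, +0.028395)
rvec = θ·k = (+0.162491, +0.099571, +0.005413)

rvec=(0.1625, 0.0996, 0.0054) tvec=(0.2517, 0.0241, 0.7218)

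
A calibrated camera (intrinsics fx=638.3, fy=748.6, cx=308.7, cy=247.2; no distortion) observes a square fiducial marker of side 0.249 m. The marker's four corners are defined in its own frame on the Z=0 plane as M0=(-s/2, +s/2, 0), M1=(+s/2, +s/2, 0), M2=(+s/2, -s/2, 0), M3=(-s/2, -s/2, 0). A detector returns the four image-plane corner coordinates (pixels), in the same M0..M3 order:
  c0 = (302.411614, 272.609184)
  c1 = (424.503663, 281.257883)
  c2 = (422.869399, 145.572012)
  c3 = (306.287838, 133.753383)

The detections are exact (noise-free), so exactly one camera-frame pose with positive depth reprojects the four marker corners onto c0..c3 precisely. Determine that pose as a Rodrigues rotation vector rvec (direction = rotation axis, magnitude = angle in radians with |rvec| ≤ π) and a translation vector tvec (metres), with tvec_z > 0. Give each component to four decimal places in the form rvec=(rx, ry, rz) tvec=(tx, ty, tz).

rvec=(-0.2397, -0.1462, 0.0477) tvec=(0.1144, -0.0702, 1.3009)

Intrinsics K: fx=638.3, fy=748.6, cx=308.7, cy=247.2
Marker side s = 0.249 m; corners in marker frame (Z=0):
  M0 = (-0.1245, +0.1245, 0)
  M1 = (+0.1245, +0.1245, 0)
  M2 = (+0.1245, -0.1245, 0)
  M3 = (-0.1245, -0.1245, 0)
Detected image corners:
  c0 = (302.411614, 272.609184) px
  c1 = (424.503663, 281.257883) px
  c2 = (422.869399, 145.572012) px
  c3 = (306.287838, 133.753383) px
Planar DLT: solve 8×8 A·h = b for H (H[2,2]=1):
  H  [+517.77506 -71.49661 +364.82210]
  H  [+63.42722 +512.78452 +206.78985]
  H  [+0.10649 -0.18445 +1.00000]
B = K⁻¹H; ‖b₁‖=0.768703, ‖b₂‖=0.768703; λ = 2/(‖b₁‖+‖b₂‖) = 1.300893, sign → tz>0 ⇒ λ=+1.300893
r₁ = λ·B[:,0] = (+0.98826,+0.06448,+0.13853); r₂ = λ·B[:,1] = (-0.02967,+0.97033,-0.23994)
r₃ = r₁×r₂ = (-0.14989,+0.23302,+0.96085); SVD([r₁ r₂ r₃]) → R = UVᵀ:
  R  [+0.98826 -0.02967 -0.14989]
  R  [+0.06448 +0.97033 +0.23302]
  R  [+0.13853 -0.23994 +0.96085]
t = (+0.11438, -0.07022, +1.30089) m
tr R = 2.919441; θ = arccos((tr R − 1)/2) = 0.284790 rad = 16.317°
axis k = ((R−Rᵀ)₃₂, (R−Rᵀ)₁₃, (R−Rᵀ)₂₁) / (2 sinθ) = (-0.841696, -0.513300, +0.167547)
rvec = θ·k = (-0.239706, -0.146182, +0.047716)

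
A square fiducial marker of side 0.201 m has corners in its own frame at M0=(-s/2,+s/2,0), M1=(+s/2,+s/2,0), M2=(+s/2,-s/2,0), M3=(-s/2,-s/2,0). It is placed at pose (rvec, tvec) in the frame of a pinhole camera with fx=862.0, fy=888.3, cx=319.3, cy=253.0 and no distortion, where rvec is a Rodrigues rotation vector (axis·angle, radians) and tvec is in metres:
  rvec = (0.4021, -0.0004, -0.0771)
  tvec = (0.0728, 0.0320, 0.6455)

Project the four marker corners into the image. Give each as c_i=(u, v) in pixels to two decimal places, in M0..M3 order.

c0=(294.33, 423.51) c1=(547.05, 404.65) c2=(555.19, 153.50) c3=(269.75, 176.04)

Intrinsics K: fx=862.0, fy=888.3, cx=319.3, cy=253.0
Marker side s = 0.201 m; corners in marker frame (Z=0):
  M0 = (-0.1005, +0.1005, 0)
  M1 = (+0.1005, +0.1005, 0)
  M2 = (+0.1005, -0.1005, 0)
  M3 = (-0.1005, -0.1005, 0)
rvec = (0.4021, -0.0004, -0.0771), |rvec| = θ = 0.40943 rad = 23.458°
Rodrigues: sinθ=0.39808, 1−cosθ=0.08265; R = I + sinθ·[k]× + (1−cosθ)·[k]×²:
    [+0.99707 +0.07488 -0.01567]
    [-0.07504 +0.91735 -0.39094]
    [-0.01490 +0.39098 +0.92028]
t = (0.0728, 0.0320, 0.6455) m
M0: Pc = R·M0+t = (-0.01988, +0.13174, +0.68629); u = 862.0·(-0.01988)/0.68629 + 319.3 = 294.3307, v = 888.3·(+0.13174)/0.68629 + 253.0 = 423.5119
M1: Pc = R·M1+t = (+0.18053, +0.11665, +0.68330); u = 862.0·(+0.18053)/0.68330 + 319.3 = 547.0462, v = 888.3·(+0.11665)/0.68330 + 253.0 = 404.6500
M2: Pc = R·M2+t = (+0.16548, -0.06774, +0.60471); u = 862.0·(+0.16548)/0.60471 + 319.3 = 555.1873, v = 888.3·(-0.06774)/0.60471 + 253.0 = 153.4986
M3: Pc = R·M3+t = (-0.03493, -0.05265, +0.60770); u = 862.0·(-0.03493)/0.60770 + 319.3 = 269.7515, v = 888.3·(-0.05265)/0.60770 + 253.0 = 176.0372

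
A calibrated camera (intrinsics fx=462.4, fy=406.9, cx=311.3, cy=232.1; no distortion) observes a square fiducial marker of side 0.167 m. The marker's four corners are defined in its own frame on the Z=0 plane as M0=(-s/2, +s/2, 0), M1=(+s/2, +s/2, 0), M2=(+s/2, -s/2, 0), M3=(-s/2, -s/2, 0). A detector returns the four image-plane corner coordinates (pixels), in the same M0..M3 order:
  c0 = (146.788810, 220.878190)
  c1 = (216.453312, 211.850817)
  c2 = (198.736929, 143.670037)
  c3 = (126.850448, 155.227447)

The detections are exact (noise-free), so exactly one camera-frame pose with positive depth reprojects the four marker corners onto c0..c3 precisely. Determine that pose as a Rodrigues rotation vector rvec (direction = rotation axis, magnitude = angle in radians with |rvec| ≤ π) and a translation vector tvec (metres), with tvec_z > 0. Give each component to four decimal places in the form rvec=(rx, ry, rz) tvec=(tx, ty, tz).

Intrinsics K: fx=462.4, fy=406.9, cx=311.3, cy=232.1
Marker side s = 0.167 m; corners in marker frame (Z=0):
  M0 = (-0.0835, +0.0835, 0)
  M1 = (+0.0835, +0.0835, 0)
  M2 = (+0.0835, -0.0835, 0)
  M3 = (-0.0835, -0.0835, 0)
Detected image corners:
  c0 = (146.788810, 220.878190) px
  c1 = (216.453312, 211.850817) px
  c2 = (198.736929, 143.670037) px
  c3 = (126.850448, 155.227447) px
Planar DLT: solve 8×8 A·h = b for H (H[2,2]=1):
  H  [+391.00087 +153.90910 +171.83420]
  H  [-96.18217 +444.18950 +183.65435]
  H  [-0.18972 +0.23846 +1.00000]
B = K⁻¹H; ‖b₁‖=0.999884, ‖b₂‖=0.999884; λ = 2/(‖b₁‖+‖b₂‖) = 1.000116, sign → tz>0 ⇒ λ=+1.000116
r₁ = λ·B[:,0] = (+0.97343,-0.12817,-0.18975); r₂ = λ·B[:,1] = (+0.17233,+0.95573,+0.23849)
r₃ = r₁×r₂ = (+0.15078,-0.26485,+0.95243); SVD([r₁ r₂ r₃]) → R = UVᵀ:
  R  [+0.97343 +0.17233 +0.15078]
  R  [-0.12817 +0.95573 -0.26485]
  R  [-0.18975 +0.23849 +0.95243]
t = (-0.30165, -0.11907, +1.00012) m
tr R = 2.881592; θ = arccos((tr R − 1)/2) = 0.345826 rad = 19.814°
axis k = ((R−Rᵀ)₃₂, (R−Rᵀ)₁₃, (R−Rᵀ)₂₁) / (2 sinθ) = (+0.742451, +0.502290, -0.443251)
rvec = θ·k = (+0.256759, +0.173705, -0.153288)

rvec=(0.2568, 0.1737, -0.1533) tvec=(-0.3016, -0.1191, 1.0001)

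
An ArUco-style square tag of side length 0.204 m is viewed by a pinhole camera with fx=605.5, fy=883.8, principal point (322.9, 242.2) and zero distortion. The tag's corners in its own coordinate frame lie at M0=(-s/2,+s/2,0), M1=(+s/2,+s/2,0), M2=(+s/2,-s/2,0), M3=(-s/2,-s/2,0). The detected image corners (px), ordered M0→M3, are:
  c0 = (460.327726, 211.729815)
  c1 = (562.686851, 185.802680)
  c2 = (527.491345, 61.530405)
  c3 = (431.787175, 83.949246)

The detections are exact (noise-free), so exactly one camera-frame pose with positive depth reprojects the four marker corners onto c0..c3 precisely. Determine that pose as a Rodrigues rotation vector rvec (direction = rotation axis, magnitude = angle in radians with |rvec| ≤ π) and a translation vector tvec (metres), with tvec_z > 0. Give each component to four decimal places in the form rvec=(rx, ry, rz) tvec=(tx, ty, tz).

rvec=(-0.4417, -0.0438, -0.1866) tvec=(0.3409, -0.1473, 1.1969)

Intrinsics K: fx=605.5, fy=883.8, cx=322.9, cy=242.2
Marker side s = 0.204 m; corners in marker frame (Z=0):
  M0 = (-0.1020, +0.1020, 0)
  M1 = (+0.1020, +0.1020, 0)
  M2 = (+0.1020, -0.1020, 0)
  M3 = (-0.1020, -0.1020, 0)
Detected image corners:
  c0 = (460.327726, 211.729815) px
  c1 = (562.686851, 185.802680) px
  c2 = (527.491345, 61.530405) px
  c3 = (431.787175, 83.949246) px
Planar DLT: solve 8×8 A·h = b for H (H[2,2]=1):
  H  [+519.06643 -17.92385 +495.35036]
  H  [-108.81759 +569.98228 +133.40796]
  H  [+0.06902 -0.35162 +1.00000]
B = K⁻¹H; ‖b₁‖=0.835508, ‖b₂‖=0.835508; λ = 2/(‖b₁‖+‖b₂‖) = 1.196877, sign → tz>0 ⇒ λ=+1.196877
r₁ = λ·B[:,0] = (+0.98198,-0.17000,+0.08260); r₂ = λ·B[:,1] = (+0.18900,+0.88722,-0.42085)
r₃ = r₁×r₂ = (-0.00174,+0.42887,+0.90336); SVD([r₁ r₂ r₃]) → R = UVᵀ:
  R  [+0.98198 +0.18900 -0.00174]
  R  [-0.17000 +0.88722 +0.42887]
  R  [+0.08260 -0.42085 +0.90336]
t = (+0.34088, -0.14733, +1.19688) m
tr R = 2.772561; θ = arccos((tr R − 1)/2) = 0.481544 rad = 27.590°
axis k = ((R−Rᵀ)₃₂, (R−Rᵀ)₁₃, (R−Rᵀ)₂₁) / (2 sinθ) = (-0.917334, -0.091056, -0.387566)
rvec = θ·k = (-0.441737, -0.043848, -0.186630)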